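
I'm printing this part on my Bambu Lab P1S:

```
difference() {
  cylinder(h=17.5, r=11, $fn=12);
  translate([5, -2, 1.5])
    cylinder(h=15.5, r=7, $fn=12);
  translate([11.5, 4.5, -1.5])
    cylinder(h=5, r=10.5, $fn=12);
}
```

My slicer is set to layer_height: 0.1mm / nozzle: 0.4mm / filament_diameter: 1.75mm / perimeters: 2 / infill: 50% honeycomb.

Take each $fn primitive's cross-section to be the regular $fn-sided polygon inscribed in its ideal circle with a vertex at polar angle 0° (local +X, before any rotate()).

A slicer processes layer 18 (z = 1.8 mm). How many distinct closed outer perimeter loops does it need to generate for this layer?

At z = 1.8 mm: the cylinder: section is a regular 12-gon, circumradius r=11; the cylinder at (5, -2): section is a regular 12-gon, circumradius r=7; the r=10.5 cylinder at (11.5, 4.5) gives a regular 12-gon of circumradius 10.5 (constant along its height); Subtracting the remaining from the first: starting from the r=11 cylinder, the r=7 cylinder at (5, -2) partially overlaps it — only the 134.41 mm² overlap (of its 147.00 mm²) is removed, clipping the outline; the r=10.5 cylinder at (11.5, 4.5) partially overlaps it — only the 34.63 mm² overlap (of its 330.75 mm²) is removed, clipping the outline — 1 connected region. The result has 1 disconnected region.

1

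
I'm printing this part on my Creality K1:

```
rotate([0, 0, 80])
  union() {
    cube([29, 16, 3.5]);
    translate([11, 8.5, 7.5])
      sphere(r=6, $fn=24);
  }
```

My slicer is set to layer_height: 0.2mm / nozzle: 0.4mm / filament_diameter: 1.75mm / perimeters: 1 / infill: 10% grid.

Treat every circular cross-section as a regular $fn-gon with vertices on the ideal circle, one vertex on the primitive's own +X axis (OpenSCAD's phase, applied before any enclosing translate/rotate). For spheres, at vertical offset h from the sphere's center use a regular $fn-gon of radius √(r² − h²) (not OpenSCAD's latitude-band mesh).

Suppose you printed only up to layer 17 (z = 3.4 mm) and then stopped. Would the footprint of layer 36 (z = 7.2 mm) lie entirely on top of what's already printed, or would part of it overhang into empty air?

Compare the two slices. At z = 3.4: the 29×16 cube contributes its full rectangle (area 464.00 mm²); the r=6 sphere at (11, 8.5) contributes a regular 24-gon of circumradius √(6²−4.1²) = 4.381 (area = (24/2)·4.381²·sin(360°/24) = 59.60 mm²); Merging all regions: the r=6 sphere at (11, 8.5) lies entirely inside the 29×16 cube, so the union is just the 29×16 cube — area = 464.00 mm²; (whole slice rotated 80° about Z — lengths, areas and connectivity unchanged). At z = 7.2: the cube is absent (z outside [0, 3.5]); the r=6 sphere at (11, 8.5) slices to a regular 24-gon of circumradius 5.992 (√(r²−h²) with h=0.3 from center) (area = (24/2)·5.992²·sin(360°/24) = 111.53 mm²); Combining (union): only the r=6 sphere at (11, 8.5) is present, so the union is just that shape — area = 111.53 mm²; (whole slice rotated 80° about Z — lengths, areas and connectivity unchanged). Checking containment: the cross-section at z = 7.2 is a subset of the cross-section at z = 3.4.

entirely on top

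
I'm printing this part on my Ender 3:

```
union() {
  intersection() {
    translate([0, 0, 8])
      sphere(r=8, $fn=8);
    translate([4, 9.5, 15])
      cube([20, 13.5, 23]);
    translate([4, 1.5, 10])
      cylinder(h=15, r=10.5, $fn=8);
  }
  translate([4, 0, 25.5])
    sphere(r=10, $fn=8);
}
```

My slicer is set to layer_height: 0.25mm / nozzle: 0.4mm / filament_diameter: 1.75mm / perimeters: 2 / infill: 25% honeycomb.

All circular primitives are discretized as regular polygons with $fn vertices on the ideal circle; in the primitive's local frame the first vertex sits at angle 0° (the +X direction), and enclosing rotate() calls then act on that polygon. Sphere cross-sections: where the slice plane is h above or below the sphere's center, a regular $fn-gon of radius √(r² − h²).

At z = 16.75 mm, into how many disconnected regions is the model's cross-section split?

At z = 16.75 mm: the sphere does not reach this height (|z−center|=8.750 > r=8); the 20×13.5 cube at (4, 9.5) contributes its full rectangle; the r=10.5 cylinder at (4, 1.5) gives a regular 8-gon of circumradius 10.5 (constant along its height); Taking the intersection: at least one operand is absent at this height, so nothing remains; the r=10 sphere at (4, 0) contributes a regular 8-gon of circumradius √(10²−8.75²) = 4.841; Combining (union): only the r=10 sphere at (4, 0) is present, so the union is just that shape — 1 connected region. The result has 1 disconnected region.

1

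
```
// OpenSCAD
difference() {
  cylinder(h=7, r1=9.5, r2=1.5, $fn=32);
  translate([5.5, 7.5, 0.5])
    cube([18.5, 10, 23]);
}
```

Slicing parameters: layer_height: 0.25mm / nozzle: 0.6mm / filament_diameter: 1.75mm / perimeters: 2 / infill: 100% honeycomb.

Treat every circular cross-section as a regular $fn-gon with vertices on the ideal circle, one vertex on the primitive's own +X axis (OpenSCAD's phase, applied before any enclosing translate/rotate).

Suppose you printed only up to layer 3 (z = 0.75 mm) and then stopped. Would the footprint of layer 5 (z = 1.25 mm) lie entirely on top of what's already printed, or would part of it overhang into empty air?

entirely on top

Compare the two slices. At z = 0.75: the cone contributes a regular 32-gon of circumradius 8.643 (interpolated between r1=9.5 and r2=1.5 at t=0.107) (area = (32/2)·8.643²·sin(360°/32) = 233.17 mm²); the cube at (5.5, 7.5) is present — its section is the full 18.5×10 rectangle (area 185.00 mm²); Subtracting the remaining from the first: starting from the cone (233.17 mm²), the 18.5×10 cube at (5.5, 7.5) misses the remaining region (no effect) — area = 233.17 mm². At z = 1.25: the cone: at t=0.179 of its height the radius interpolates to r₁+(r₂−r₁)t = 8.071, giving a regular 32-gon of that circumradius (area = (32/2)·8.071²·sin(360°/32) = 203.36 mm²); the cube at (5.5, 7.5) is present — its section is the full 18.5×10 rectangle (area 185.00 mm²); After the difference (first − rest): starting from the cone (203.36 mm²), the 18.5×10 cube at (5.5, 7.5) misses the remaining region (no effect) — area = 203.36 mm². Checking containment: the cross-section at z = 1.25 is a subset of the cross-section at z = 0.75.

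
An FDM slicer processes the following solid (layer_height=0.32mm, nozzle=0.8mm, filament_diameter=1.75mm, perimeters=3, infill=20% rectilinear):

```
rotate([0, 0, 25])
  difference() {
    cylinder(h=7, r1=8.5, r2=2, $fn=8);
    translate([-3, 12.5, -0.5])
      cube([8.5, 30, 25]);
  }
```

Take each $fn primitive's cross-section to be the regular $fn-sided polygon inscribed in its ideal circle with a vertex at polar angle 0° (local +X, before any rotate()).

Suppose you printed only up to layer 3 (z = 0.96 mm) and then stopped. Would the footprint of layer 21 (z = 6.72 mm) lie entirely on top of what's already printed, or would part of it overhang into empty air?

Compare the two slices. At z = 0.96: the cone: at t=0.137 of its height the radius interpolates to r₁+(r₂−r₁)t = 7.609, giving a regular 8-gon of that circumradius (area = (8/2)·7.609²·sin(360°/8) = 163.74 mm²); the cube at (-3, 12.5) (footprint 8.5×30) is included at this height (area 255.00 mm²); Subtracting the remaining from the first: starting from the cone (163.74 mm²), the 8.5×30 cube at (-3, 12.5) misses the remaining region (no effect) — area = 163.74 mm²; (rotated 25° about Z; rotation is an isometry so areas/perimeters/island counts are preserved). At z = 6.72: the cone: at t=0.960 of its height the radius interpolates to r₁+(r₂−r₁)t = 2.260, giving a regular 8-gon of that circumradius (area = (8/2)·2.260²·sin(360°/8) = 14.45 mm²); the cube at (-3, 12.5) is present — its section is the full 8.5×30 rectangle (area 255.00 mm²); Subtracting the remaining from the first: starting from the cone (14.45 mm²), the 8.5×30 cube at (-3, 12.5) misses the remaining region (no effect) — area = 14.45 mm²; (whole slice rotated 25° about Z — lengths, areas and connectivity unchanged). Checking containment: the cross-section at z = 6.72 is a subset of the cross-section at z = 0.96.

entirely on top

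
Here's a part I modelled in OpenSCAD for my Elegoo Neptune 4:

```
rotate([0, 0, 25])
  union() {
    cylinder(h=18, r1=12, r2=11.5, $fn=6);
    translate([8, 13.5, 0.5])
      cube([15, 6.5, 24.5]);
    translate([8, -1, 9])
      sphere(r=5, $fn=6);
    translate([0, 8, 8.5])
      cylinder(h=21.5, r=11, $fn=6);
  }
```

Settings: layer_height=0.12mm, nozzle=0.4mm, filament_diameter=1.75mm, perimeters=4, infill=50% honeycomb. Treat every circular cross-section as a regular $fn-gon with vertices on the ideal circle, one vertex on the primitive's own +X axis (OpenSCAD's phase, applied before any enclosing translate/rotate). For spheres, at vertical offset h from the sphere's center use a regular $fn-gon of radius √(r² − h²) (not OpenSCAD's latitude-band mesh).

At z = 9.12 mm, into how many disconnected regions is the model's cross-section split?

2

At z = 9.12 mm: the cone contributes a regular 6-gon of circumradius 11.747 (interpolated between r1=12 and r2=11.5 at t=0.507); the cube at (8, 13.5) is present — its section is the full 15×6.5 rectangle; the r=5 sphere at (8, -1) slices to a regular 6-gon of circumradius 4.999 (√(r²−h²) with h=0.12 from center); the r=11 cylinder at (0, 8) contributes a regular 6-gon of circumradius 11; Taking the union: the regions partially overlap (shared area 225.95 mm²), so overlapping operands fuse into one piece — 2 connected regions; (rotated 25° about Z; rotation is an isometry so areas/perimeters/island counts are preserved). The result has 2 disconnected regions.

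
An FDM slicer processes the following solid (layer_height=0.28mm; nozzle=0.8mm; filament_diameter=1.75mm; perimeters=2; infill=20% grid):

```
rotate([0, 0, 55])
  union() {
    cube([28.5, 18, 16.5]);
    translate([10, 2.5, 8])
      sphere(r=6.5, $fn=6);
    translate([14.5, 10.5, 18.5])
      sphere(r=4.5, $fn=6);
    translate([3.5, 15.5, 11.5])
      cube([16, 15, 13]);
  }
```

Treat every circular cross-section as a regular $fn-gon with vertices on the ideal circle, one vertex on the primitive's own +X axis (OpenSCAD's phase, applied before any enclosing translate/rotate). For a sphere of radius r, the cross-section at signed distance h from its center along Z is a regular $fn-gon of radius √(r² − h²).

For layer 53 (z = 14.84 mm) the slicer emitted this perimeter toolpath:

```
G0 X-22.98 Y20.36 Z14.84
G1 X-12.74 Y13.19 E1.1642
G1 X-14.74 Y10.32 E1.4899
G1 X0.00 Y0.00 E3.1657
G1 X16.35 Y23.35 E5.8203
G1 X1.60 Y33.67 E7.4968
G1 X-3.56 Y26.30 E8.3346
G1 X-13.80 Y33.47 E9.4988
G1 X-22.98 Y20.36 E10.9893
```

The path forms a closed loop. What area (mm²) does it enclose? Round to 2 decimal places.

713.14 mm²

Apply the shoelace formula to the sequence of (X, Y) vertices; enclosed area = 713.14 mm².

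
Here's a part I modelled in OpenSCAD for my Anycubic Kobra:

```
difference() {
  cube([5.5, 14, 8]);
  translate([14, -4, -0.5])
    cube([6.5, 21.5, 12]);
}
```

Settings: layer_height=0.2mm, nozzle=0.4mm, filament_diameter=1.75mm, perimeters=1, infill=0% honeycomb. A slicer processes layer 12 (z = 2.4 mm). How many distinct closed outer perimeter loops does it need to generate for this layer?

At z = 2.4 mm: the 5.5×14 cube contributes its full rectangle; the cube at (14, -4) (footprint 6.5×21.5) is included at this height; After the difference (first − rest): starting from the 5.5×14 cube, the 6.5×21.5 cube at (14, -4) misses the remaining region (no effect) — 1 connected region. The result has 1 disconnected region.

1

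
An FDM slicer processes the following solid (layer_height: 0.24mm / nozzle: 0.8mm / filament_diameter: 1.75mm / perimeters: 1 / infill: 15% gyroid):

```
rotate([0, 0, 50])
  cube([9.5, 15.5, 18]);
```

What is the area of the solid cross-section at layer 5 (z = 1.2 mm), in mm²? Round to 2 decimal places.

At z = 1.2 mm: the cube is present — its section is the full 9.5×15.5 rectangle (area 147.25 mm²); (rotated 50° about Z; rotation is an isometry so areas/perimeters/island counts are preserved). Overall, the cross-section is a single solid region. Net area = 147.25 mm².

147.25 mm²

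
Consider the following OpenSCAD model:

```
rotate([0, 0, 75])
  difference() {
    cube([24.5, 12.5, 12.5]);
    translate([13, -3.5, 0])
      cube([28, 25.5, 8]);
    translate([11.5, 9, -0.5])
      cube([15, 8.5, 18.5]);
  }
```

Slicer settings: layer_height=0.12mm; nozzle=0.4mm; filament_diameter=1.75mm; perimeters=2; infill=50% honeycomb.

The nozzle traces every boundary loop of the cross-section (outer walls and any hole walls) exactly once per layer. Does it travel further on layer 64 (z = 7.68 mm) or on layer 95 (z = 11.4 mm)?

Layer 64 (z = 7.68): the 24.5×12.5 cube contributes its full rectangle (perimeter 74.00 mm); the 28×25.5 cube at (13, -3.5) contributes its full rectangle (perimeter 107.00 mm); the cube at (11.5, 9) is present — its section is the full 15×8.5 rectangle (perimeter 47.00 mm); After the difference (first − rest): starting from the 24.5×12.5 cube, the 28×25.5 cube at (13, -3.5) partially overlaps it — only the 143.75 mm² overlap (of its 714.00 mm²) is removed, clipping the outline; the 15×8.5 cube at (11.5, 9) partially overlaps it — only the 5.25 mm² overlap (of its 127.50 mm²) is removed, clipping the outline — boundary = 51.00 mm; (rotated 75° about Z; rotation is an isometry so areas/perimeters/island counts are preserved). So its perimeter = 51.00 mm. Layer 95 (z = 11.4): the cube (footprint 24.5×12.5) is included at this height (perimeter 74.00 mm); the cube at (13, -3.5) is absent (z outside [0, 8]); the cube at (11.5, 9) (footprint 15×8.5) is included at this height (perimeter 47.00 mm); Subtracting the remaining from the first: starting from the 24.5×12.5 cube, the 15×8.5 cube at (11.5, 9) partially overlaps it — only the 45.50 mm² overlap (of its 127.50 mm²) is removed, clipping the outline — boundary = 74.00 mm; (rotated 75° about Z; rotation is an isometry so areas/perimeters/island counts are preserved). So its perimeter = 74.00 mm. Layer 95 is larger (74.00 vs 51.00 mm).

layer 95 (z = 11.4 mm)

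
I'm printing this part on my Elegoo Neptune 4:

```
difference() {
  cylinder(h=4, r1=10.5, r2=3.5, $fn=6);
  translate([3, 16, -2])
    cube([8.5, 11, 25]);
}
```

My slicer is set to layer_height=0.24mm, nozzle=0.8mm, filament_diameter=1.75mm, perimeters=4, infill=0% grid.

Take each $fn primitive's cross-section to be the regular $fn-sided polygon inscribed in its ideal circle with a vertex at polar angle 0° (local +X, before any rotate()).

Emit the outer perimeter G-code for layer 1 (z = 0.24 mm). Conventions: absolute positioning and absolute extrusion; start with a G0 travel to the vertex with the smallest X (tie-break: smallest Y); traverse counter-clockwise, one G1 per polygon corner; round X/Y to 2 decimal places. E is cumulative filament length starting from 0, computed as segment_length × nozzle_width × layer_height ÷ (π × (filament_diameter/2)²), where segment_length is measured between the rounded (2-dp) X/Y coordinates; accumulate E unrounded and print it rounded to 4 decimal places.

At z = 0.24 mm: the cone: at t=0.060 of its height the radius interpolates to r₁+(r₂−r₁)t = 10.080, giving a regular 6-gon of that circumradius; the cube at (3, 16) is present — its section is the full 8.5×11 rectangle; After the difference (first − rest): starting from the cone, the 8.5×11 cube at (3, 16) misses the remaining region (no effect) — 1 connected region. The outline is a single polygon with 6 vertices. Extrusion per mm of travel: 0.8 × 0.24 / (π × 0.875²) = 0.079824. Accumulating E over each segment gives final E = 4.8279.

G0 X-10.08 Y0.00 Z0.24
G1 X-5.04 Y-8.73 E0.8047
G1 X5.04 Y-8.73 E1.6093
G1 X10.08 Y0.00 E2.4140
G1 X5.04 Y8.73 E3.2186
G1 X-5.04 Y8.73 E4.0232
G1 X-10.08 Y0.00 E4.8279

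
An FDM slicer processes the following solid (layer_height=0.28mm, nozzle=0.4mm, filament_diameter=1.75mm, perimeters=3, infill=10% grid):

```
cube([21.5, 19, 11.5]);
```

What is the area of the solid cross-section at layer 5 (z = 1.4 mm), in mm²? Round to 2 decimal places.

408.50 mm²

At z = 1.4 mm: the cube (footprint 21.5×19) is included at this height (area 408.50 mm²). Overall, the cross-section is a single solid region. Net area = 408.50 mm².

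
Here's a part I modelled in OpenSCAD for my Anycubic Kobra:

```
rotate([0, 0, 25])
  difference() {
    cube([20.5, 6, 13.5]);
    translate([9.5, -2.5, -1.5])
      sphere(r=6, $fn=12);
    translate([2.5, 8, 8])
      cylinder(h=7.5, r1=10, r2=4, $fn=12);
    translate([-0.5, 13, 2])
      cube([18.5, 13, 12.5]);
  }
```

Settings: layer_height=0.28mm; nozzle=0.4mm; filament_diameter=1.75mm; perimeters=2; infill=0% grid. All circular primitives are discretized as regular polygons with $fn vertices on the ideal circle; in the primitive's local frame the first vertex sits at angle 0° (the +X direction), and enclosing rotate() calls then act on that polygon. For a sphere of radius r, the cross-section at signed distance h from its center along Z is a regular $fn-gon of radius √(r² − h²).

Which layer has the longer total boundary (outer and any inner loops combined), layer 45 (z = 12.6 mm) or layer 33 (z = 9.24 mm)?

layer 45 (z = 12.6 mm)

Layer 45 (z = 12.6): the cube is present — its section is the full 20.5×6 rectangle (perimeter 53.00 mm); the sphere at (9.5, -2.5) does not reach this height (|z−center|=14.100 > r=6); the cone at (2.5, 8) contributes a regular 12-gon of circumradius 6.320 (interpolated between r1=10 and r2=4 at t=0.613) (perimeter = 2·12·6.320·sin(180°/12) = 39.26 mm); the 18.5×13 cube at (-0.5, 13) contributes its full rectangle (perimeter 63.00 mm); Subtracting the remaining from the first: starting from the 20.5×6 cube, the cone at (2.5, 8) partially overlaps it — only the 27.82 mm² overlap (of its 119.83 mm²) is removed, clipping the outline; the 18.5×13 cube at (-0.5, 13) misses the remaining region (no effect) — boundary = 51.40 mm; (whole slice rotated 25° about Z — lengths, areas and connectivity unchanged). So its perimeter = 51.40 mm. Layer 33 (z = 9.24): the 20.5×6 cube contributes its full rectangle (perimeter 53.00 mm); the sphere at (9.5, -2.5) is absent (|z−center|=10.740 > r=6); the cone at (2.5, 8): at t=0.165 of its height the radius interpolates to r₁+(r₂−r₁)t = 9.008, giving a regular 12-gon of that circumradius (perimeter = 2·12·9.008·sin(180°/12) = 55.95 mm); the 18.5×13 cube at (-0.5, 13) contributes its full rectangle (perimeter 63.00 mm); Subtracting the remaining from the first: starting from the 20.5×6 cube, the cone at (2.5, 8) partially overlaps it — only the 56.48 mm² overlap (of its 243.43 mm²) is removed, clipping the outline; the 18.5×13 cube at (-0.5, 13) misses the remaining region (no effect) — boundary = 37.79 mm; (whole slice rotated 25° about Z — lengths, areas and connectivity unchanged). So its perimeter = 37.79 mm. Layer 45 is larger (51.40 vs 37.79 mm).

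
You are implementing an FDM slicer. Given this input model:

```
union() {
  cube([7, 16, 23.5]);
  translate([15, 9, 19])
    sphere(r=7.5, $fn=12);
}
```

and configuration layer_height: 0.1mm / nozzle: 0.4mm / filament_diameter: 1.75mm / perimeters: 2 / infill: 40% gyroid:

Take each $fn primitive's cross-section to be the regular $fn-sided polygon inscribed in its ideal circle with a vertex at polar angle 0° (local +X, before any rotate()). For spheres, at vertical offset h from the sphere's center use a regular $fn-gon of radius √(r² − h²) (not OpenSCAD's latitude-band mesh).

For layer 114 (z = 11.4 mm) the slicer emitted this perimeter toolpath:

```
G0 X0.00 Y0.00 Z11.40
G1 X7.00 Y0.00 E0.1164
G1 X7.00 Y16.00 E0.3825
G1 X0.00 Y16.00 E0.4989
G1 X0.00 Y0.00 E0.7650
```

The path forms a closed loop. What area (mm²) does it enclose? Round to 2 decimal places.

112.00 mm²

Apply the shoelace formula to the sequence of (X, Y) vertices; enclosed area = 112.00 mm².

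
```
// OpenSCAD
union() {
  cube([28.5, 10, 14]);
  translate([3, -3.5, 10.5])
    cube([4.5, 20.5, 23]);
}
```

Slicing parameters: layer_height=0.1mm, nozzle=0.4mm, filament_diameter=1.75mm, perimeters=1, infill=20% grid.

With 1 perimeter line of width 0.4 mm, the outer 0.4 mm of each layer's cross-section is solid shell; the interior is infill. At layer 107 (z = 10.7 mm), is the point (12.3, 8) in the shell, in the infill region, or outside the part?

infill

At z = 10.7 mm: the cube (footprint 28.5×10) is included at this height; the cube at (3, -3.5) (footprint 4.5×20.5) is included at this height; Taking the union: the regions partially overlap (shared area 45.00 mm²), so overlapping operands fuse into one piece — 1 connected region. Overall, the cross-section is a single solid region. The nearest boundary edge runs (7.50, 10.00)→(28.50, 10.00); distance from the point to it = 2.00 mm. The point is inside the cross-section and 2.00 mm from the nearest boundary — more than the 0.4 mm shell width (1 × 0.4), so it's in the infill interior.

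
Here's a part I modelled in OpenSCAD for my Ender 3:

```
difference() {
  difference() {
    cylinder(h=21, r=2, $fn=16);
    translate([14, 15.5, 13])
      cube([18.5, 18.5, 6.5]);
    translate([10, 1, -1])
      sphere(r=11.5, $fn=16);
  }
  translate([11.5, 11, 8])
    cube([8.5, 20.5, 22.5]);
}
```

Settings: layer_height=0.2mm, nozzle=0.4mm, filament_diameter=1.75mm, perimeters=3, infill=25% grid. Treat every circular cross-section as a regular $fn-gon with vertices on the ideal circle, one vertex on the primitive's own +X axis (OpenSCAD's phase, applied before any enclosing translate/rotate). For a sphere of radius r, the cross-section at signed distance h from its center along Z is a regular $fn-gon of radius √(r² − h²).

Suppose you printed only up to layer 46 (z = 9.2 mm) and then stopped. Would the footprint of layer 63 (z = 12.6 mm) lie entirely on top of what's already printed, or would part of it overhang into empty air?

Compare the two slices. At z = 9.2: the cylinder: section is a regular 16-gon, circumradius r=2 (area = (16/2)·2.000²·sin(360°/16) = 12.25 mm²); the cube at (14, 15.5) does not reach this height (z outside [13, 19.5]); the r=11.5 sphere at (10, 1) slices to a regular 16-gon of circumradius 5.311 (√(r²−h²) with h=10.2 from center) (area = (16/2)·5.311²·sin(360°/16) = 86.36 mm²); Taking the first minus the rest: starting from the r=2 cylinder (12.25 mm²), the r=11.5 sphere at (10, 1) misses the remaining region (no effect) — area = 12.25 mm²; the 8.5×20.5 cube at (11.5, 11) contributes its full rectangle (area 174.25 mm²); Subtracting the remaining from the first: starting from that combined region (12.25 mm²), the 8.5×20.5 cube at (11.5, 11) misses the remaining region (no effect) — area = 12.25 mm². At z = 12.6: the r=2 cylinder gives a regular 16-gon of circumradius 2 (constant along its height) (area = (16/2)·2.000²·sin(360°/16) = 12.25 mm²); the cube at (14, 15.5) is not intersected at this z (z outside [13, 19.5]); the sphere at (10, 1) is absent (|z−center|=13.600 > r=11.5); After the difference (first − rest): none of the subtracted shapes is present at this height, so the r=2 cylinder is unchanged — area = 12.25 mm²; the cube at (11.5, 11) (footprint 8.5×20.5) is included at this height (area 174.25 mm²); Subtracting the remaining from the first: starting from the result so far (12.25 mm²), the 8.5×20.5 cube at (11.5, 11) misses the remaining region (no effect) — area = 12.25 mm². Checking containment: the cross-section at z = 12.6 is a subset of the cross-section at z = 9.2.

entirely on top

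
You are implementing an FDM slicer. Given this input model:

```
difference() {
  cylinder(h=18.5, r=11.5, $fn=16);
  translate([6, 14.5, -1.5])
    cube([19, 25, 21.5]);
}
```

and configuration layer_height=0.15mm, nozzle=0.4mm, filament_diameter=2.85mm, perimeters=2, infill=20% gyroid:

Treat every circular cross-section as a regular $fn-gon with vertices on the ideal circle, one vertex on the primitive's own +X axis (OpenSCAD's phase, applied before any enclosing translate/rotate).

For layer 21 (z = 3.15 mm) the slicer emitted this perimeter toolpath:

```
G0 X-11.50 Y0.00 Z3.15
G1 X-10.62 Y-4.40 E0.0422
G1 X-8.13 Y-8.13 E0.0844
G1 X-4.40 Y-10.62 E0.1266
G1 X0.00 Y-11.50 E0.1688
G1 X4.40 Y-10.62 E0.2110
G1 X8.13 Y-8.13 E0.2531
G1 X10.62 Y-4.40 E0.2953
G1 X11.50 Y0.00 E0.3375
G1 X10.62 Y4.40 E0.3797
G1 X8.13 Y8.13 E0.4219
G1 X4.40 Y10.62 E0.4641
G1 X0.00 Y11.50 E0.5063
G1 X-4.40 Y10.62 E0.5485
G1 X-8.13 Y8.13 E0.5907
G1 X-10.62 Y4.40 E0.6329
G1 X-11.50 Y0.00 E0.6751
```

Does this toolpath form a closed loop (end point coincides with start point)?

yes

Start point (G0): (-11.50, 0.00). End point (last G1): the path returns to the start — closed.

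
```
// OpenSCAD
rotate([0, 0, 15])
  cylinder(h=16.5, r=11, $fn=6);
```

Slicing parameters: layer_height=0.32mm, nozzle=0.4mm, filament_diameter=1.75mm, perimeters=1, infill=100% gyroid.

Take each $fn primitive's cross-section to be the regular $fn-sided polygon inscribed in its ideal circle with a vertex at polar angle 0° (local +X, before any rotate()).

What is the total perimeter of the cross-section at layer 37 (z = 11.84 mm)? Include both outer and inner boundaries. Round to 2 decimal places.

66.00 mm

At z = 11.84 mm: the cylinder: section is a regular 6-gon, circumradius r=11 (perimeter = 2·6·11.000·sin(180°/6) = 66.00 mm); (whole slice rotated 15° about Z — lengths, areas and connectivity unchanged). Overall, the cross-section is a single solid region. Total boundary length (outer) = 66.00 mm.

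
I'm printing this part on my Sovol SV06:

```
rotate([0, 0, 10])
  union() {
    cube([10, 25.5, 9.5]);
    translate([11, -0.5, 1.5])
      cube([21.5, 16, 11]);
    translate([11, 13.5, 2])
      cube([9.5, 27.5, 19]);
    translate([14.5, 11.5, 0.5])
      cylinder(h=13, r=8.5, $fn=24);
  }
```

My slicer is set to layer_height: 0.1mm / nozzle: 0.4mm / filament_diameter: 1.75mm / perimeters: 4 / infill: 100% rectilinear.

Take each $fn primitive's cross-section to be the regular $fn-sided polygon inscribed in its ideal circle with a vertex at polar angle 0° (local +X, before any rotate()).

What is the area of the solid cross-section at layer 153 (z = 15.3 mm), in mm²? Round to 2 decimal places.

261.25 mm²

At z = 15.3 mm: the cube does not reach this height (z outside [0, 9.5]); the cube at (11, -0.5) is absent (z outside [1.5, 12.5]); the cube at (11, 13.5) is present — its section is the full 9.5×27.5 rectangle (area 261.25 mm²); the cylinder at (14.5, 11.5) is absent (z outside [0.5, 13.5]); Taking the union: only the 9.5×27.5 cube at (11, 13.5) is present, so the union is just that shape — area = 261.25 mm²; (rotated 10° about Z; rotation is an isometry so areas/perimeters/island counts are preserved). Overall, the cross-section is a single solid region. Net area = 261.25 mm².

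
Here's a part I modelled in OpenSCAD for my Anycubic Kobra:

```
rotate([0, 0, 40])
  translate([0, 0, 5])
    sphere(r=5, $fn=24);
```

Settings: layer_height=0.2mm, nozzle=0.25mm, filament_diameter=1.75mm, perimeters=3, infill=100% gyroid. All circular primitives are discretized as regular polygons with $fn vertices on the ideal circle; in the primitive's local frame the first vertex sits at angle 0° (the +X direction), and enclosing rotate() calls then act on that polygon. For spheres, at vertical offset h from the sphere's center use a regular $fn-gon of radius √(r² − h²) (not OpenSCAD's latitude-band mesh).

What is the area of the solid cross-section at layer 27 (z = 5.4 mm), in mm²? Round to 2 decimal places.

77.15 mm²

At z = 5.4 mm: the r=5 sphere contributes a regular 24-gon of circumradius √(5²−0.4²) = 4.984 (area = (24/2)·4.984²·sin(360°/24) = 77.15 mm²); (whole slice rotated 40° about Z — lengths, areas and connectivity unchanged). Overall, the cross-section is a single solid region. Net area = 77.15 mm².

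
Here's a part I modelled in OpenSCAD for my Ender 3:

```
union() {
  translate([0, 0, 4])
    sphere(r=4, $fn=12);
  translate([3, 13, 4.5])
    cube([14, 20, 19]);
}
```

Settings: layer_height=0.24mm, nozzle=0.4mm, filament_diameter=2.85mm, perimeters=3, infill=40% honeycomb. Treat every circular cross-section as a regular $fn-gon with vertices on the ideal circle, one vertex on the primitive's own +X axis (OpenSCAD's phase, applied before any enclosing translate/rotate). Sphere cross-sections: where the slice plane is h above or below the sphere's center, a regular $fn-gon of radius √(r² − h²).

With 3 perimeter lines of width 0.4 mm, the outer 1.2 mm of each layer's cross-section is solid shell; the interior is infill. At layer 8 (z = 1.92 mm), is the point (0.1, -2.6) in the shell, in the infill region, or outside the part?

At z = 1.92 mm: the r=4 sphere slices to a regular 12-gon of circumradius 3.417 (√(r²−h²) with h=2.08 from center); the cube at (3, 13) is not intersected at this z (z outside [4.5, 23.5]); Taking the union: only the r=4 sphere is present, so the union is just that shape — 1 connected region. Overall, the cross-section is a single solid region. The nearest boundary edge runs (-0.00, -3.42)→(1.71, -2.96); distance from the point to it = 0.76 mm. The point is inside the cross-section, 0.76 mm from the nearest boundary — within the 1.2 mm shell band (3 × 0.4).

shell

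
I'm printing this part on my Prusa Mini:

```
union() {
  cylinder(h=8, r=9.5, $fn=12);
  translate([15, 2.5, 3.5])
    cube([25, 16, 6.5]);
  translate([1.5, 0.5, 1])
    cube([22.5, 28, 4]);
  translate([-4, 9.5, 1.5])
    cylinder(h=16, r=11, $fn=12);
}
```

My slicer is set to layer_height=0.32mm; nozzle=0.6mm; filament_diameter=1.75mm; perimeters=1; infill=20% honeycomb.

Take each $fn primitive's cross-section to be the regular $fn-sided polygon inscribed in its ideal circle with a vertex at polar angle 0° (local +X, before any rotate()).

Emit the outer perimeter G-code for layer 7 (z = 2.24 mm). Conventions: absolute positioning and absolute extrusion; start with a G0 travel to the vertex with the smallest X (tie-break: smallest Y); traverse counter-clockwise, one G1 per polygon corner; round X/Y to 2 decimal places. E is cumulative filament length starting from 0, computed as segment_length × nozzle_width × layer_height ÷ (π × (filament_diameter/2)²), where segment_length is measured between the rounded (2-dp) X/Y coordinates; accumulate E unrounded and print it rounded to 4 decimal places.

At z = 2.24 mm: the cylinder: section is a regular 12-gon, circumradius r=9.5; the cube at (15, 2.5) is not intersected at this z (z outside [3.5, 10]); the 22.5×28 cube at (1.5, 0.5) contributes its full rectangle; the r=11 cylinder at (-4, 9.5) gives a regular 12-gon of circumradius 11 (constant along its height); Taking the union: the regions partially overlap (shared area 208.41 mm²), so overlapping operands fuse into one piece — 1 connected region. The outline is a single polygon with 18 vertices. Extrusion per mm of travel: 0.6 × 0.32 / (π × 0.875²) = 0.079824. Accumulating E over each segment gives final E = 11.0777.

G0 X-15.00 Y9.50 Z2.24
G1 X-13.53 Y4.00 E0.4544
G1 X-9.50 Y-0.03 E0.9094
G1 X-9.49 Y-0.03 E0.9102
G1 X-8.23 Y-4.75 E1.3001
G1 X-4.75 Y-8.23 E1.6930
G1 X0.00 Y-9.50 E2.0855
G1 X4.75 Y-8.23 E2.4780
G1 X8.23 Y-4.75 E2.8708
G1 X9.50 Y0.00 E3.2633
G1 X9.37 Y0.50 E3.3045
G1 X24.00 Y0.50 E4.4724
G1 X24.00 Y28.50 E6.7075
G1 X1.50 Y28.50 E8.5035
G1 X1.50 Y19.03 E9.2594
G1 X-4.00 Y20.50 E9.7139
G1 X-9.50 Y19.03 E10.1683
G1 X-13.53 Y15.00 E10.6233
G1 X-15.00 Y9.50 E11.0777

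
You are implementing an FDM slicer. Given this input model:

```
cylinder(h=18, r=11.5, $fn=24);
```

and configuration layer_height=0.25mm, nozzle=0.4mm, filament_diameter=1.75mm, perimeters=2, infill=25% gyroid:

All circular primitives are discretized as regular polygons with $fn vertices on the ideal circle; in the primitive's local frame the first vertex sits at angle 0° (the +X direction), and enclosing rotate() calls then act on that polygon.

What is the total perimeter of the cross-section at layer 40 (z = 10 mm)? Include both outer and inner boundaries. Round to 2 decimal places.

72.05 mm

At z = 10 mm: the r=11.5 cylinder contributes a regular 24-gon of circumradius 11.5 (perimeter = 2·24·11.500·sin(180°/24) = 72.05 mm). Overall, the cross-section is a single solid region. Total boundary length (outer) = 72.05 mm.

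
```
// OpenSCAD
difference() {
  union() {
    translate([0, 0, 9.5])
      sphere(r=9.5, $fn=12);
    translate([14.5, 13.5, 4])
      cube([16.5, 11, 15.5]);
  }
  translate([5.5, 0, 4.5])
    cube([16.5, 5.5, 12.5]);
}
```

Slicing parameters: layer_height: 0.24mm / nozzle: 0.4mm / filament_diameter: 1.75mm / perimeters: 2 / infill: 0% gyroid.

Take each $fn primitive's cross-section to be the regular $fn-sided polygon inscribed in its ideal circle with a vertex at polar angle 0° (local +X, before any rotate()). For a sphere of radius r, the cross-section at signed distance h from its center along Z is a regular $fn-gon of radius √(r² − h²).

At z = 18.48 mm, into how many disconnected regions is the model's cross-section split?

2

At z = 18.48 mm: the r=9.5 sphere contributes a regular 12-gon of circumradius √(9.5²−8.98²) = 3.100; the cube at (14.5, 13.5) (footprint 16.5×11) is included at this height; Taking the union: the 2 present regions are separate (no shared area or edge), so areas and boundary lengths simply add and each stays a separate island — 2 connected regions; the cube at (5.5, 0) is absent (z outside [4.5, 17]); Subtracting the remaining from the first: none of the subtracted shapes is present at this height, so that combined region is unchanged — 2 connected regions. The result has 2 disconnected regions.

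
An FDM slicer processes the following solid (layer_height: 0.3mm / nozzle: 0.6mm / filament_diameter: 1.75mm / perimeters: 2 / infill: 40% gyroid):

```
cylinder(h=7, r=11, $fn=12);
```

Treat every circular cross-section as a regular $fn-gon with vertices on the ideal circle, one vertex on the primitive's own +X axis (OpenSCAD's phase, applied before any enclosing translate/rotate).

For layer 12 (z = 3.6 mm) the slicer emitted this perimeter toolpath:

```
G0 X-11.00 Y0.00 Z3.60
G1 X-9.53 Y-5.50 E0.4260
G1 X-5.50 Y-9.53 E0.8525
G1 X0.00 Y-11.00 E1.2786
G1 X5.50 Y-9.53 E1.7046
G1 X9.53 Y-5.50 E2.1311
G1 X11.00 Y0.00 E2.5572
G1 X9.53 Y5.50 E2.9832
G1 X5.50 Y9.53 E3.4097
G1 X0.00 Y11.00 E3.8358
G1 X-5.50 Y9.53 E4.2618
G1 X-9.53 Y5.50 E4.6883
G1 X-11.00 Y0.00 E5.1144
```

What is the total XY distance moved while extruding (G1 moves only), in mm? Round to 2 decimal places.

68.34 mm

Sum the Euclidean lengths of each G1 segment: total = 68.34 mm.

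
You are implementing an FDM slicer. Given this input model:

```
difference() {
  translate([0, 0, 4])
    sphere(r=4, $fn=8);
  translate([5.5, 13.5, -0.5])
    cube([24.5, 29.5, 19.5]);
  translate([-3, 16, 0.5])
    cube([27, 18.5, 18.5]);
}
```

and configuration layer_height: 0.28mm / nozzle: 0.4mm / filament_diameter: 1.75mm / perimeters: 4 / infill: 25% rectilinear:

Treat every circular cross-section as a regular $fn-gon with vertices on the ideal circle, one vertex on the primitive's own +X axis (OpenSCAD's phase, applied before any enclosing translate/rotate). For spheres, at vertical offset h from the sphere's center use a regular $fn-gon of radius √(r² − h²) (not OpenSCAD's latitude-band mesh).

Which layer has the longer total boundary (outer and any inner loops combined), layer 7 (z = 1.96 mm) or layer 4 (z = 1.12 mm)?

Layer 7 (z = 1.96): the sphere: section is a regular 8-gon, circumradius = √(r²−h²) = √(4²−2.04²) = 3.441 (perimeter = 2·8·3.441·sin(180°/8) = 21.07 mm); the 24.5×29.5 cube at (5.5, 13.5) contributes its full rectangle (perimeter 108.00 mm); the 27×18.5 cube at (-3, 16) contributes its full rectangle (perimeter 91.00 mm); After the difference (first − rest): starting from the r=4 sphere, the 24.5×29.5 cube at (5.5, 13.5) misses the remaining region (no effect); the 27×18.5 cube at (-3, 16) misses the remaining region (no effect) — boundary = 21.07 mm. So its perimeter = 21.07 mm. Layer 4 (z = 1.12): the r=4 sphere slices to a regular 8-gon of circumradius 2.776 (√(r²−h²) with h=2.88 from center) (perimeter = 2·8·2.776·sin(180°/8) = 17.00 mm); the 24.5×29.5 cube at (5.5, 13.5) contributes its full rectangle (perimeter 108.00 mm); the cube at (-3, 16) (footprint 27×18.5) is included at this height (perimeter 91.00 mm); Subtracting the remaining from the first: starting from the r=4 sphere, the 24.5×29.5 cube at (5.5, 13.5) misses the remaining region (no effect); the 27×18.5 cube at (-3, 16) misses the remaining region (no effect) — boundary = 17.00 mm. So its perimeter = 17.00 mm. Layer 7 is larger (21.07 vs 17.00 mm).

layer 7 (z = 1.96 mm)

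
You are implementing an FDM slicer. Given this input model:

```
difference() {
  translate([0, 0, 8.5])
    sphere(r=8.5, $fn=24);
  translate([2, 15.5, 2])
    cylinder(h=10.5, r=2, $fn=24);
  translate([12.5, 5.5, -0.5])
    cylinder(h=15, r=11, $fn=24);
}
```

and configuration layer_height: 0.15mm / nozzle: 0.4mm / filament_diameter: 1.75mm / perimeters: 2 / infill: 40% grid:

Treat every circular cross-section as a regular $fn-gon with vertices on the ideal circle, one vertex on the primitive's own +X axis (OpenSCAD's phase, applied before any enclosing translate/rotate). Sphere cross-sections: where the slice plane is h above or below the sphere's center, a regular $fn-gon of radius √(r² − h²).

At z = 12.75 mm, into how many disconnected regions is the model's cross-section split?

At z = 12.75 mm: the r=8.5 sphere contributes a regular 24-gon of circumradius √(8.5²−4.25²) = 7.361; the cylinder at (2, 15.5) is not intersected at this z (z outside [2, 12.5]); the r=11 cylinder at (12.5, 5.5) contributes a regular 24-gon of circumradius 11; Subtracting the remaining from the first: starting from the r=8.5 sphere, the r=11 cylinder at (12.5, 5.5) partially overlaps it — only the 37.11 mm² overlap (of its 375.81 mm²) is removed, clipping the outline — 1 connected region. The result has 1 disconnected region.

1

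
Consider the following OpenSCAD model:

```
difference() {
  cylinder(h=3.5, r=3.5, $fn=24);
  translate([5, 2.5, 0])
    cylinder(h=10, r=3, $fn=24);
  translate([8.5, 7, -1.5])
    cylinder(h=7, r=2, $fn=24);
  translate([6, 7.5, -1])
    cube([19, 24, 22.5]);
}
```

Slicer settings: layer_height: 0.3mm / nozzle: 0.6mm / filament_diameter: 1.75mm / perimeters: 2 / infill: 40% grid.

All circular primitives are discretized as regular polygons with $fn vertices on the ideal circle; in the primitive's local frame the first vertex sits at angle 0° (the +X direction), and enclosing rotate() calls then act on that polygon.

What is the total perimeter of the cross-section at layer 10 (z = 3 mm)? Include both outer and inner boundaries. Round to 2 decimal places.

21.98 mm

At z = 3 mm: the r=3.5 cylinder contributes a regular 24-gon of circumradius 3.5 (perimeter = 2·24·3.500·sin(180°/24) = 21.93 mm); the r=3 cylinder at (5, 2.5) gives a regular 24-gon of circumradius 3 (constant along its height) (perimeter = 2·24·3.000·sin(180°/24) = 18.80 mm); the r=2 cylinder at (8.5, 7) contributes a regular 24-gon of circumradius 2 (perimeter = 2·24·2.000·sin(180°/24) = 12.53 mm); the cube at (6, 7.5) (footprint 19×24) is included at this height (perimeter 86.00 mm); Taking the first minus the rest: starting from the r=3.5 cylinder, the r=3 cylinder at (5, 2.5) partially overlaps it — only the 1.91 mm² overlap (of its 27.95 mm²) is removed, clipping the outline; the r=2 cylinder at (8.5, 7) misses the remaining region (no effect); the 19×24 cube at (6, 7.5) misses the remaining region (no effect) — boundary = 21.98 mm. Overall, the cross-section is a single solid region. Total boundary length (outer) = 21.98 mm.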